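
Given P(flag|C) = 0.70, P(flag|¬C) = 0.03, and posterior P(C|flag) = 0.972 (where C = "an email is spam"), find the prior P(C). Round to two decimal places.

Bayes' rule in odds form gives O(C|E) = O(C)·[P(E|C)/P(E|¬C)], hence O(C) = O(C|E)/LR.
Posterior odds = 0.972/(1−0.972) = 34.7143. LR = 0.70/0.03 = 23.3333.
Prior odds = 34.7143/23.3333 = 1.4878, so P(C) = 1.4878/(1+1.4878) ≈ 0.60.

P(C) = 0.60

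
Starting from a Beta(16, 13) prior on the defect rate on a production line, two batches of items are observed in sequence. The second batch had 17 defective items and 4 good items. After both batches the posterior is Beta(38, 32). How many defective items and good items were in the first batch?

Because Beta–binomial updating is additive in the counts, the combined data contributed (α_post−α_prior, β_post−β_prior) successes and failures.
Total across both batches: 38−16=22 defective items, 32−13=19 good items.
Subtract the second batch: 22−17=5 defective items and 19−4=15 good items.

5 defective items and 15 good items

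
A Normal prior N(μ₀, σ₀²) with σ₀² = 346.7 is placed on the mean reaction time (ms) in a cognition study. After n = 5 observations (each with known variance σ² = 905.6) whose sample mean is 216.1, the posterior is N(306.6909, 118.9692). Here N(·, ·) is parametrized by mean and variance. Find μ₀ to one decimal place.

The posterior mean is a precision-weighted average: μ_n = (τ₀μ₀ + τ_data·x̄)/(τ₀+τ_data), with τ₀=1/σ₀² and τ_data=n/σ².
Here τ₀ = 1/346.7 = 0.002884 and τ_data = 5/905.6 = 0.005521, so τ_n = 0.008405.
Rearranging for μ₀: μ₀ = (μ_n·τ_n − τ_data·x̄)/τ₀ = (306.6909·0.008405 − 0.005521·216.1) / 0.002884 = 1.384649/0.002884 ≈ 480.1.

μ₀ = 480.1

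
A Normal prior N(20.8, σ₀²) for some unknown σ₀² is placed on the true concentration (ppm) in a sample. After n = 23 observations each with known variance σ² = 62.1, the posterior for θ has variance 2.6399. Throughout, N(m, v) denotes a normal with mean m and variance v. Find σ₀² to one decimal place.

For the Normal–Normal model with known σ², precisions add: τ_n = τ₀ + n/σ².
So 1/σ₀² = 1/2.6399 − 23/62.1 = 0.378802 − 0.370370 = 0.008432.
Hence σ₀² = 1/0.008432 ≈ 118.6.

σ₀² = 118.6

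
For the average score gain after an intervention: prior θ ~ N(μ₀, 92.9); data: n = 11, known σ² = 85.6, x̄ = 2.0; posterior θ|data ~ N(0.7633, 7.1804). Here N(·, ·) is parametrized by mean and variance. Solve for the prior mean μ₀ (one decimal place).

μ₀ = -14.0

With known observation variance, the Normal–Normal posterior has precision τ_n = τ₀ + n/σ² and mean μ_n = (τ₀μ₀ + (n/σ²)x̄)/τ_n.
Here τ₀ = 1/92.9 = 0.010764 and τ_data = 11/85.6 = 0.128505, so τ_n = 0.139269.
Rearranging for μ₀: μ₀ = (μ_n·τ_n − τ_data·x̄)/τ₀ = (0.7633·0.139269 − 0.128505·2.0) / 0.010764 = -0.150706/0.010764 ≈ -14.0.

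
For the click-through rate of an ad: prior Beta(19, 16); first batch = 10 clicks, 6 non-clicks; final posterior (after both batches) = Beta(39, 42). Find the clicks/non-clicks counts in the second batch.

10 clicks and 20 non-clicks

Sequential conjugate updates are equivalent to a single update on the pooled data, so total successes = posterior α − prior α and total failures = posterior β − prior β.
Total across both batches: 39−19=20 clicks, 42−16=26 non-clicks.
Subtract the first batch: 20−10=10 clicks and 26−6=20 non-clicks.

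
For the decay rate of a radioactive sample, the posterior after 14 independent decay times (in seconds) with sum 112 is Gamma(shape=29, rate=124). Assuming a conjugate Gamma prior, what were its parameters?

Gamma(shape=15, rate=12)

For an exponential likelihood with a Gamma(α, β) prior on the rate, n observations with total T give posterior Gamma(α+n, β+T).
So α = 29 − 14 = 15 and β = 124 − 112 = 12.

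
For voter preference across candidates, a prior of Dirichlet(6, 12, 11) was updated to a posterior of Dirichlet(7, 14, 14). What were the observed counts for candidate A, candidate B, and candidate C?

For a Dirichlet(α) prior with multinomial counts c, the posterior is Dirichlet(α + c) componentwise.
Counts are posterior − prior componentwise: 7−6=1, 14−12=2, 14−11=3.

counts (1, 2, 3)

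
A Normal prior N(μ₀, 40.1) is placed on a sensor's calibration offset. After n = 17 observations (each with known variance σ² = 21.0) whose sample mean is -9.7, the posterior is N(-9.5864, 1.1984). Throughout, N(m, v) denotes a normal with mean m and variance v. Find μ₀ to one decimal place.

μ₀ = -5.9

The posterior mean is a precision-weighted average: μ_n = (τ₀μ₀ + τ_data·x̄)/(τ₀+τ_data), with τ₀=1/σ₀² and τ_data=n/σ².
Here τ₀ = 1/40.1 = 0.024938 and τ_data = 17/21.0 = 0.809524, so τ_n = 0.834462.
Rearranging for μ₀: μ₀ = (μ_n·τ_n − τ_data·x̄)/τ₀ = (-9.5864·0.834462 − 0.809524·-9.7) / 0.024938 = -0.147104/0.024938 ≈ -5.9.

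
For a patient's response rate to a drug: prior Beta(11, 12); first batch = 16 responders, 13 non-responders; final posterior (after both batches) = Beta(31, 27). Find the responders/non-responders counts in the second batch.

4 responders and 2 non-responders

Sequential conjugate updates are equivalent to a single update on the pooled data, so total successes = posterior α − prior α and total failures = posterior β − prior β.
Total across both batches: 31−11=20 responders, 27−12=15 non-responders.
Subtract the first batch: 20−16=4 responders and 15−13=2 non-responders.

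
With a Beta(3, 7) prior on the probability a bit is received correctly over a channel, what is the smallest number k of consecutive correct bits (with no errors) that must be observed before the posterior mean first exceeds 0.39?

k = 2

After k correct bits and 0 errors the posterior is Beta(3+k, 7), with mean (3+k)/(3+7+k).
Set (3+k)/(10+k) > 0.39 and solve: k > (0.39·10 − 3)/(1 − 0.39) = 1.475.
The smallest integer exceeding 1.475 is 2, and checking k=2: (5)/(12) = 0.4167 > 0.39.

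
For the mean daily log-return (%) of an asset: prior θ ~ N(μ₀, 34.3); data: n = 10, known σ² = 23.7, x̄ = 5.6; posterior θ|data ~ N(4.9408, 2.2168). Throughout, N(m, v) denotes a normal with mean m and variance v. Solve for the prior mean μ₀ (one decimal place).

μ₀ = -4.6

The posterior mean is a precision-weighted average: μ_n = (τ₀μ₀ + τ_data·x̄)/(τ₀+τ_data), with τ₀=1/σ₀² and τ_data=n/σ².
Here τ₀ = 1/34.3 = 0.029155 and τ_data = 10/23.7 = 0.421941, so τ_n = 0.451096.
Rearranging for μ₀: μ₀ = (μ_n·τ_n − τ_data·x̄)/τ₀ = (4.9408·0.451096 − 0.421941·5.6) / 0.029155 = -0.134094/0.029155 ≈ -4.6.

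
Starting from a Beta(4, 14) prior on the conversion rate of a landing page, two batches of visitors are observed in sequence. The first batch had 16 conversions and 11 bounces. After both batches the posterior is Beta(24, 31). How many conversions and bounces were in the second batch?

Because Beta–binomial updating is additive in the counts, the combined data contributed (α_post−α_prior, β_post−β_prior) successes and failures.
Total across both batches: 24−4=20 conversions, 31−14=17 bounces.
Subtract the first batch: 20−16=4 conversions and 17−11=6 bounces.

4 conversions and 6 bounces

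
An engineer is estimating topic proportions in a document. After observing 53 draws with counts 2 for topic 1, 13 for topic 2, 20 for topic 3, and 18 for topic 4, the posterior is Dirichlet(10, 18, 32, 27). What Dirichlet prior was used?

For a Dirichlet(α) prior with multinomial counts c, the posterior is Dirichlet(α + c) componentwise.
Subtract each count from the matching posterior parameter: 10−2=8, 18−13=5, 32−20=12, 27−18=9.

Dirichlet(8, 5, 12, 9)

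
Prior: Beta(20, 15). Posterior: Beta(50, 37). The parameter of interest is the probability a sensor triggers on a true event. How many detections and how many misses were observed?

A Beta(a, b) prior with s successes and f failures in binomial data gives a Beta(a+s, b+f) posterior.
Match parameters: s=50−20=30, f=37−15=22.

30 detections and 22 misses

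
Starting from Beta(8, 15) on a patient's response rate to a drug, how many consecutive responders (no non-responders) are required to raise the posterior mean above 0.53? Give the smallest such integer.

k = 9

After k responders and 0 non-responders the posterior is Beta(8+k, 15), with mean (8+k)/(8+15+k).
Set (8+k)/(23+k) > 0.53 and solve: k > (0.53·23 − 8)/(1 − 0.53) = 8.915.
The smallest integer exceeding 8.915 is 9.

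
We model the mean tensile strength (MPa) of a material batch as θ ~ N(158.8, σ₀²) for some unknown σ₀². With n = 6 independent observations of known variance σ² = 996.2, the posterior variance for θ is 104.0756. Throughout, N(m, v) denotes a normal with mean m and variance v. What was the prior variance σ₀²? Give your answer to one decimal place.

Posterior precision equals prior precision plus data precision: 1/σ_n² = 1/σ₀² + n/σ².
So 1/σ₀² = 1/104.0756 − 6/996.2 = 0.009608 − 0.006023 = 0.003585.
Hence σ₀² = 1/0.003585 ≈ 278.9.

σ₀² = 278.9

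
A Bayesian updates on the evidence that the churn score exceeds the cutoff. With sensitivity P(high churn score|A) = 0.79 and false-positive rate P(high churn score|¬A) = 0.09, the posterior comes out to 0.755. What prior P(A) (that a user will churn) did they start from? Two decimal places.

In odds form, posterior odds = prior odds × likelihood ratio, so prior odds = posterior odds ÷ LR.
Posterior odds = 0.755/(1−0.755) = 3.0816. LR = 0.79/0.09 = 8.7778.
Prior odds = 3.0816/8.7778 = 0.3511, so P(A) = 0.3511/(1+0.3511) ≈ 0.26.

P(A) = 0.26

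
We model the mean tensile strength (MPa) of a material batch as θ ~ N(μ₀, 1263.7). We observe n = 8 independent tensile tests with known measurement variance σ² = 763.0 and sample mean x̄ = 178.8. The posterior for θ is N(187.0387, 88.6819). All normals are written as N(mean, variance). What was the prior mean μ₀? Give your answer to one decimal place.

The posterior mean is a precision-weighted average: μ_n = (τ₀μ₀ + τ_data·x̄)/(τ₀+τ_data), with τ₀=1/σ₀² and τ_data=n/σ².
Here τ₀ = 1/1263.7 = 0.000791 and τ_data = 8/763.0 = 0.010485, so τ_n = 0.011276.
Rearranging for μ₀: μ₀ = (μ_n·τ_n − τ_data·x̄)/τ₀ = (187.0387·0.011276 − 0.010485·178.8) / 0.000791 = 0.234330/0.000791 ≈ 296.2.

μ₀ = 296.2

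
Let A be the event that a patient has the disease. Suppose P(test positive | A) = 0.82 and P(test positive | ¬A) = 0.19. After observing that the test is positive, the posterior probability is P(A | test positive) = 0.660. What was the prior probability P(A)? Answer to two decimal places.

In odds form, posterior odds = prior odds × likelihood ratio, so prior odds = posterior odds ÷ LR.
Posterior odds = 0.660/(1−0.660) = 1.9412. LR = 0.82/0.19 = 4.3158.
Prior odds = 1.9412/4.3158 = 0.4498, so P(A) = 0.4498/(1+0.4498) ≈ 0.31.

P(A) = 0.31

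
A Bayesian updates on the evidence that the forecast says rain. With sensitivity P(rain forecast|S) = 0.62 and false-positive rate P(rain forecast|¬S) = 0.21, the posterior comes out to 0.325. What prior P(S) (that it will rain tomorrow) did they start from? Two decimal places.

In odds form, posterior odds = prior odds × likelihood ratio, so prior odds = posterior odds ÷ LR.
Posterior odds = 0.325/(1−0.325) = 0.4815. LR = 0.62/0.21 = 2.9524.
Prior odds = 0.4815/2.9524 = 0.1631, so P(S) = 0.1631/(1+0.1631) ≈ 0.14.

P(S) = 0.14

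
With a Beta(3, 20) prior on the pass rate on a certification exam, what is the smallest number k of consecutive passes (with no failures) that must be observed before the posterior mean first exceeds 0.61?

After k passes and 0 failures the posterior is Beta(3+k, 20), with mean (3+k)/(3+20+k).
Set (3+k)/(23+k) > 0.61 and solve: k > (0.61·23 − 3)/(1 − 0.61) = 28.282.
The smallest integer exceeding 28.282 is 29.

k = 29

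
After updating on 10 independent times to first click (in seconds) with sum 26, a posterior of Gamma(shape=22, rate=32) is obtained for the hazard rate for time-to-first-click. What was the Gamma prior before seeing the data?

Gamma(shape=12, rate=6)

Gamma–exponential conjugacy: posterior shape = α + n, posterior rate = β + Σtᵢ.
So α = 22 − 10 = 12 and β = 32 − 26 = 6.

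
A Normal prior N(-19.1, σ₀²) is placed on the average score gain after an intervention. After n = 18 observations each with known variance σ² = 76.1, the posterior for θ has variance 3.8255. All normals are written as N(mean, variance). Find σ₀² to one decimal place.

For the Normal–Normal model with known σ², precisions add: τ_n = τ₀ + n/σ².
So 1/σ₀² = 1/3.8255 − 18/76.1 = 0.261404 − 0.236531 = 0.024873.
Hence σ₀² = 1/0.024873 ≈ 40.2.

σ₀² = 40.2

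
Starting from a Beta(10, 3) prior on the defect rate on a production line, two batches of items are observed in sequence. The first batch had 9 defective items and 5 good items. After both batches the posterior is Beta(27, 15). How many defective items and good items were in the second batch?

8 defective items and 7 good items

Because Beta–binomial updating is additive in the counts, the combined data contributed (α_post−α_prior, β_post−β_prior) successes and failures.
Total across both batches: 27−10=17 defective items, 15−3=12 good items.
Subtract the first batch: 17−9=8 defective items and 12−5=7 good items.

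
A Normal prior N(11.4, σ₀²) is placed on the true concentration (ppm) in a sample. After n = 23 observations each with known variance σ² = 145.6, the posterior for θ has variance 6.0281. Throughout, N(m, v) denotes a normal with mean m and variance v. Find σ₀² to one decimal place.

For the Normal–Normal model with known σ², precisions add: τ_n = τ₀ + n/σ².
So 1/σ₀² = 1/6.0281 − 23/145.6 = 0.165890 − 0.157967 = 0.007923.
Hence σ₀² = 1/0.007923 ≈ 126.2.

σ₀² = 126.2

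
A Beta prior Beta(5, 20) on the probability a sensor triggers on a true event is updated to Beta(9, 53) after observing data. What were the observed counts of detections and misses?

Beta is conjugate to the binomial likelihood: posterior = Beta(α+s, β+f).
So s = 9 − 5 = 4 and f = 53 − 20 = 33.

4 detections and 33 misses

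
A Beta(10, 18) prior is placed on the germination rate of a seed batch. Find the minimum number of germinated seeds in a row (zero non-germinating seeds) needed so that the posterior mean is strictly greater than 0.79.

After k germinated seeds and 0 non-germinating seeds the posterior is Beta(10+k, 18), with mean (10+k)/(10+18+k).
Set (10+k)/(28+k) > 0.79 and solve: k > (0.79·28 − 10)/(1 − 0.79) = 57.714.
The smallest integer exceeding 57.714 is 58.

k = 58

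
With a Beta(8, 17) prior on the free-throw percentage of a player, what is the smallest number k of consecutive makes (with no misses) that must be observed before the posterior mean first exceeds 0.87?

After k makes and 0 misses the posterior is Beta(8+k, 17), with mean (8+k)/(8+17+k).
Set (8+k)/(25+k) > 0.87 and solve: k > (0.87·25 − 8)/(1 − 0.87) = 105.769.
The smallest integer exceeding 105.769 is 106, and checking k=106: (114)/(131) = 0.8702 > 0.87.

k = 106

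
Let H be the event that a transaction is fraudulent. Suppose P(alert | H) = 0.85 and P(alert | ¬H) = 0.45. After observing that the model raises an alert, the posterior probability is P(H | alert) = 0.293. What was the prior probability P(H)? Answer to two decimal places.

P(H) = 0.18

Bayes' rule in odds form gives O(H|E) = O(H)·[P(E|H)/P(E|¬H)], hence O(H) = O(H|E)/LR.
Posterior odds = 0.293/(1−0.293) = 0.4144. LR = 0.85/0.45 = 1.8889.
Prior odds = 0.4144/1.8889 = 0.2194, so P(H) = 0.2194/(1+0.2194) ≈ 0.18.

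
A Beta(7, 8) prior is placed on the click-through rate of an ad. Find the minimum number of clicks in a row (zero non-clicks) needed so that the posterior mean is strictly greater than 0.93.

k = 100

After k clicks and 0 non-clicks the posterior is Beta(7+k, 8), with mean (7+k)/(7+8+k).
Set (7+k)/(15+k) > 0.93 and solve: k > (0.93·15 − 7)/(1 − 0.93) = 99.286.
The smallest integer exceeding 99.286 is 100, and checking k=100: (107)/(115) = 0.9304 > 0.93.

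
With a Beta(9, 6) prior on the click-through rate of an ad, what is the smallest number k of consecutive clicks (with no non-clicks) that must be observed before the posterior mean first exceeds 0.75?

After k clicks and 0 non-clicks the posterior is Beta(9+k, 6), with mean (9+k)/(9+6+k).
Set (9+k)/(15+k) > 0.75 and solve: k > (0.75·15 − 9)/(1 − 0.75) = 9.000.
The smallest integer exceeding 9.000 is 10, and checking k=10: (19)/(25) = 0.7600 > 0.75.

k = 10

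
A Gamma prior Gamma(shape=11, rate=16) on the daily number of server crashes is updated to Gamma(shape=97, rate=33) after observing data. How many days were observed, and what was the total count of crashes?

A Gamma(α, β) prior (rate parametrization) on a Poisson rate with n observations summing to S gives posterior Gamma(α+S, β+n).
Matching: Σxᵢ = 97 − 11 = 86 and n = 33 − 16 = 17.

n = 17 days with total 86 crashes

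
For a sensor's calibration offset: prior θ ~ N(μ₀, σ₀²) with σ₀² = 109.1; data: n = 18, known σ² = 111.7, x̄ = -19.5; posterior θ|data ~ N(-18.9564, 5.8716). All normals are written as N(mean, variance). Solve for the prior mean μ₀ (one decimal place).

μ₀ = -9.4

The posterior mean is a precision-weighted average: μ_n = (τ₀μ₀ + τ_data·x̄)/(τ₀+τ_data), with τ₀=1/σ₀² and τ_data=n/σ².
Here τ₀ = 1/109.1 = 0.009166 and τ_data = 18/111.7 = 0.161146, so τ_n = 0.170312.
Rearranging for μ₀: μ₀ = (μ_n·τ_n − τ_data·x̄)/τ₀ = (-18.9564·0.170312 − 0.161146·-19.5) / 0.009166 = -0.086155/0.009166 ≈ -9.4.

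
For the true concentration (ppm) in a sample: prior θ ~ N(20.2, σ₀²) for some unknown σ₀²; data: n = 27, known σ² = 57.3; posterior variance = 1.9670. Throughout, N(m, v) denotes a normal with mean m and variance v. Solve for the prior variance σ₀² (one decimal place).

Posterior precision equals prior precision plus data precision: 1/σ_n² = 1/σ₀² + n/σ².
So 1/σ₀² = 1/1.9670 − 27/57.3 = 0.508388 − 0.471204 = 0.037184.
Hence σ₀² = 1/0.037184 ≈ 26.9.

σ₀² = 26.9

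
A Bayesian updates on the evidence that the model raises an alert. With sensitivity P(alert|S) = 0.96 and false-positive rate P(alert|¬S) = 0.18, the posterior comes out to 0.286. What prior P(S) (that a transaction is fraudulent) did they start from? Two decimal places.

P(S) = 0.07

Bayes' rule in odds form gives O(S|E) = O(S)·[P(E|S)/P(E|¬S)], hence O(S) = O(S|E)/LR.
Posterior odds = 0.286/(1−0.286) = 0.4006. LR = 0.96/0.18 = 5.3333.
Prior odds = 0.4006/5.3333 = 0.0751, so P(S) = 0.0751/(1+0.0751) ≈ 0.07.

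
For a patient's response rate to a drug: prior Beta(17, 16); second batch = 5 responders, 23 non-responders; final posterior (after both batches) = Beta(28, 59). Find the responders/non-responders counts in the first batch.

Sequential conjugate updates are equivalent to a single update on the pooled data, so total successes = posterior α − prior α and total failures = posterior β − prior β.
Total across both batches: 28−17=11 responders, 59−16=43 non-responders.
Subtract the second batch: 11−5=6 responders and 43−23=20 non-responders.

6 responders and 20 non-responders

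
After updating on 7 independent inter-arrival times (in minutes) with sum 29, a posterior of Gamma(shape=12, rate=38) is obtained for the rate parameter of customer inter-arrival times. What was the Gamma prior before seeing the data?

Gamma(shape=5, rate=9)

For an exponential likelihood with a Gamma(α, β) prior on the rate, n observations with total T give posterior Gamma(α+n, β+T).
So α = 12 − 7 = 5 and β = 38 − 29 = 9.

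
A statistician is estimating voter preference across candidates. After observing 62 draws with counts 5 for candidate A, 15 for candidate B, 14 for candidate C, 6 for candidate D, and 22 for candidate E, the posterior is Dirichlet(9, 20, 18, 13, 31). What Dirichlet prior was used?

Dirichlet(4, 5, 4, 7, 9)

For a Dirichlet(α) prior with multinomial counts c, the posterior is Dirichlet(α + c) componentwise.
Subtract each count from the matching posterior parameter: 9−5=4, 20−15=5, 18−14=4, 13−6=7, 31−22=9.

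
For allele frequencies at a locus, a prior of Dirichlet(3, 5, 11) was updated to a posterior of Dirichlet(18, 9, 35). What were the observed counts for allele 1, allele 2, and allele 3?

For a Dirichlet(α) prior with multinomial counts c, the posterior is Dirichlet(α + c) componentwise.
Counts are posterior − prior componentwise: 18−3=15, 9−5=4, 35−11=24.

counts (15, 4, 24)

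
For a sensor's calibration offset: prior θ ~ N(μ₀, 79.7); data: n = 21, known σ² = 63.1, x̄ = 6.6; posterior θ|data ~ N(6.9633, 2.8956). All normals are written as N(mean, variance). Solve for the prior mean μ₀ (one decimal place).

With known observation variance, the Normal–Normal posterior has precision τ_n = τ₀ + n/σ² and mean μ_n = (τ₀μ₀ + (n/σ²)x̄)/τ_n.
Here τ₀ = 1/79.7 = 0.012547 and τ_data = 21/63.1 = 0.332805, so τ_n = 0.345352.
Rearranging for μ₀: μ₀ = (μ_n·τ_n − τ_data·x̄)/τ₀ = (6.9633·0.345352 − 0.332805·6.6) / 0.012547 = 0.208277/0.012547 ≈ 16.6.

μ₀ = 16.6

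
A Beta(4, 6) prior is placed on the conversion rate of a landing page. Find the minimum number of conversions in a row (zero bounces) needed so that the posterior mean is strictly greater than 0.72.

k = 12

After k conversions and 0 bounces the posterior is Beta(4+k, 6), with mean (4+k)/(4+6+k).
Set (4+k)/(10+k) > 0.72 and solve: k > (0.72·10 − 4)/(1 − 0.72) = 11.429.
The smallest integer exceeding 11.429 is 12.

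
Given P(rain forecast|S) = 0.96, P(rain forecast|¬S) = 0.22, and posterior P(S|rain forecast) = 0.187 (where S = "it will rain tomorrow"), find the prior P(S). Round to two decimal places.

P(S) = 0.05

Bayes' rule in odds form gives O(S|E) = O(S)·[P(E|S)/P(E|¬S)], hence O(S) = O(S|E)/LR.
Posterior odds = 0.187/(1−0.187) = 0.2300. LR = 0.96/0.22 = 4.3636.
Prior odds = 0.2300/4.3636 = 0.0527, so P(S) = 0.0527/(1+0.0527) ≈ 0.05.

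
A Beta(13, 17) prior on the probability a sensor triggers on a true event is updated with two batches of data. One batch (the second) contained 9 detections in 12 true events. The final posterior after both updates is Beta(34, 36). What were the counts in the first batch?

12 detections and 16 misses

Because Beta–binomial updating is additive in the counts, the combined data contributed (α_post−α_prior, β_post−β_prior) successes and failures.
Total across both batches: 34−13=21 detections, 36−17=19 misses.
Subtract the second batch: 21−9=12 detections and 19−3=16 misses.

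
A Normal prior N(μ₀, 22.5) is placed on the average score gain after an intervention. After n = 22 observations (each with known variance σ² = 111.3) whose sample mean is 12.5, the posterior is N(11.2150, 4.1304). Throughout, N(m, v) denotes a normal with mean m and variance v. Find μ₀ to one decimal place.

The posterior mean is a precision-weighted average: μ_n = (τ₀μ₀ + τ_data·x̄)/(τ₀+τ_data), with τ₀=1/σ₀² and τ_data=n/σ².
Here τ₀ = 1/22.5 = 0.044444 and τ_data = 22/111.3 = 0.197664, so τ_n = 0.242108.
Rearranging for μ₀: μ₀ = (μ_n·τ_n − τ_data·x̄)/τ₀ = (11.2150·0.242108 − 0.197664·12.5) / 0.044444 = 0.244441/0.044444 ≈ 5.5.

μ₀ = 5.5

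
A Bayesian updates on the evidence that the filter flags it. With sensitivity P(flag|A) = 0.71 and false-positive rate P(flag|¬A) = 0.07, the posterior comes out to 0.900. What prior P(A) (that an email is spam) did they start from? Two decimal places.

P(A) = 0.47

In odds form, posterior odds = prior odds × likelihood ratio, so prior odds = posterior odds ÷ LR.
Posterior odds = 0.900/(1−0.900) = 9.0000. LR = 0.71/0.07 = 10.1429.
Prior odds = 9.0000/10.1429 = 0.8873, so P(A) = 0.8873/(1+0.8873) ≈ 0.47.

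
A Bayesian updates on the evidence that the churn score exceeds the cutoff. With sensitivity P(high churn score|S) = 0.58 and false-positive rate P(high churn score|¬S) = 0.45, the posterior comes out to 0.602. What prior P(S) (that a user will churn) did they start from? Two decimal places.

P(S) = 0.54

Bayes' rule in odds form gives O(S|E) = O(S)·[P(E|S)/P(E|¬S)], hence O(S) = O(S|E)/LR.
Posterior odds = 0.602/(1−0.602) = 1.5126. LR = 0.58/0.45 = 1.2889.
Prior odds = 1.5126/1.2889 = 1.1736, so P(S) = 1.1736/(1+1.1736) ≈ 0.54.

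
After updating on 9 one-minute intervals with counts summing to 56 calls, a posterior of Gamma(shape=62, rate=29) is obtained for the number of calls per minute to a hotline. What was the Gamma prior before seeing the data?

Gamma(shape=6, rate=20)

A Gamma(α, β) prior (rate parametrization) on a Poisson rate with n observations summing to S gives posterior Gamma(α+S, β+n).
So α = 62 − 56 = 6 and β = 29 − 9 = 20.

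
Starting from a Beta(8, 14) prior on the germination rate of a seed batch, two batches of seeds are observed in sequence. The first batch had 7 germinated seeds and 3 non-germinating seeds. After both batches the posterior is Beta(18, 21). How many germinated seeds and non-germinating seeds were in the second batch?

Because Beta–binomial updating is additive in the counts, the combined data contributed (α_post−α_prior, β_post−β_prior) successes and failures.
Total across both batches: 18−8=10 germinated seeds, 21−14=7 non-germinating seeds.
Subtract the first batch: 10−7=3 germinated seeds and 7−3=4 non-germinating seeds.

3 germinated seeds and 4 non-germinating seeds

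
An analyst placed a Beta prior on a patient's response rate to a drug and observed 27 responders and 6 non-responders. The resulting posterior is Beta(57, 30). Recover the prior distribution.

Beta(30, 24)

Beta is conjugate to the binomial likelihood: posterior = Beta(α+s, β+f).
So α = 57 − 27 = 30 and β = 30 − 6 = 24.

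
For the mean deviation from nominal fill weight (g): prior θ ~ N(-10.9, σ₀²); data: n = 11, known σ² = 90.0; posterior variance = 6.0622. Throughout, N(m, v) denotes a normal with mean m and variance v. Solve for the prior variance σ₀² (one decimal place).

σ₀² = 23.4

For the Normal–Normal model with known σ², precisions add: τ_n = τ₀ + n/σ².
So 1/σ₀² = 1/6.0622 − 11/90.0 = 0.164957 − 0.122222 = 0.042735.
Hence σ₀² = 1/0.042735 ≈ 23.4.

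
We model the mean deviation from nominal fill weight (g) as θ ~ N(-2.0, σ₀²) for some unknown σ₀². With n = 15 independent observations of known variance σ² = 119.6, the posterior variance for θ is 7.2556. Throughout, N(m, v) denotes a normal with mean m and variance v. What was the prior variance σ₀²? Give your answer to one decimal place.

σ₀² = 80.6

For the Normal–Normal model with known σ², precisions add: τ_n = τ₀ + n/σ².
So 1/σ₀² = 1/7.2556 − 15/119.6 = 0.137825 − 0.125418 = 0.012407.
Hence σ₀² = 1/0.012407 ≈ 80.6.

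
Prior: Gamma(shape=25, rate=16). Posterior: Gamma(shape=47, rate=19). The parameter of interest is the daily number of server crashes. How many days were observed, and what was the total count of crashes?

n = 3 days with total 22 crashes

A Gamma(α, β) prior (rate parametrization) on a Poisson rate with n observations summing to S gives posterior Gamma(α+S, β+n).
Matching: Σxᵢ = 47 − 25 = 22 and n = 19 − 16 = 3.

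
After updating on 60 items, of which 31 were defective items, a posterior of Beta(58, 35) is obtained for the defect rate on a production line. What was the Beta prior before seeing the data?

A Beta(α, β) prior with s successes and f failures in binomial data gives a Beta(α+s, β+f) posterior.
So α = 58 − 31 = 27 and β = 35 − 29 = 6.

Beta(27, 6)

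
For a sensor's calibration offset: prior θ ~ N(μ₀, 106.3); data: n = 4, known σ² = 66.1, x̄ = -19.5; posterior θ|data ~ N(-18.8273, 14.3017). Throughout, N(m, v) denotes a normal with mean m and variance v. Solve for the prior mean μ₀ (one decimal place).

μ₀ = -14.5

The posterior mean is a precision-weighted average: μ_n = (τ₀μ₀ + τ_data·x̄)/(τ₀+τ_data), with τ₀=1/σ₀² and τ_data=n/σ².
Here τ₀ = 1/106.3 = 0.009407 and τ_data = 4/66.1 = 0.060514, so τ_n = 0.069921.
Rearranging for μ₀: μ₀ = (μ_n·τ_n − τ_data·x̄)/τ₀ = (-18.8273·0.069921 − 0.060514·-19.5) / 0.009407 = -0.136401/0.009407 ≈ -14.5.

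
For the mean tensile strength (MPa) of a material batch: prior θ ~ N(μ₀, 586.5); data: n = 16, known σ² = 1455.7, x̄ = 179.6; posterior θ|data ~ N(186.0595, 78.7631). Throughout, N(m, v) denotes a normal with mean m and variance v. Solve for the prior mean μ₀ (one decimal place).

The posterior mean is a precision-weighted average: μ_n = (τ₀μ₀ + τ_data·x̄)/(τ₀+τ_data), with τ₀=1/σ₀² and τ_data=n/σ².
Here τ₀ = 1/586.5 = 0.001705 and τ_data = 16/1455.7 = 0.010991, so τ_n = 0.012696.
Rearranging for μ₀: μ₀ = (μ_n·τ_n − τ_data·x̄)/τ₀ = (186.0595·0.012696 − 0.010991·179.6) / 0.001705 = 0.388228/0.001705 ≈ 227.7.

μ₀ = 227.7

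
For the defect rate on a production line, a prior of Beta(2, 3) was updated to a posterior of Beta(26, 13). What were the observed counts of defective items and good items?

24 defective items and 10 good items

Beta is conjugate to the binomial likelihood: posterior = Beta(α+s, β+f).
So s = 26 − 2 = 24 and f = 13 − 3 = 10.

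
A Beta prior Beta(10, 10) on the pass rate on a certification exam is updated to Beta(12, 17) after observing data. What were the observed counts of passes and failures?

2 passes and 7 failures

Beta is conjugate to the binomial likelihood: posterior = Beta(α+s, β+f).
Match parameters: s=12−10=2, f=17−10=7.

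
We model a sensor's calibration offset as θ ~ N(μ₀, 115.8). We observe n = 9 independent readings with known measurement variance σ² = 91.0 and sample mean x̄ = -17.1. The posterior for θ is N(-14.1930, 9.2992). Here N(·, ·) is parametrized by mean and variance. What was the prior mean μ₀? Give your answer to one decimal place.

With known observation variance, the Normal–Normal posterior has precision τ_n = τ₀ + n/σ² and mean μ_n = (τ₀μ₀ + (n/σ²)x̄)/τ_n.
Here τ₀ = 1/115.8 = 0.008636 and τ_data = 9/91.0 = 0.098901, so τ_n = 0.107537.
Rearranging for μ₀: μ₀ = (μ_n·τ_n − τ_data·x̄)/τ₀ = (-14.1930·0.107537 − 0.098901·-17.1) / 0.008636 = 0.164934/0.008636 ≈ 19.1.

μ₀ = 19.1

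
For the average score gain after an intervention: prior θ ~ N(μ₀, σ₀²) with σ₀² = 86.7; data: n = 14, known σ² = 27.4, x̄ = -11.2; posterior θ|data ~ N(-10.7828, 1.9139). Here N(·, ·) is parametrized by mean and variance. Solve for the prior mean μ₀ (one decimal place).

μ₀ = 7.7

The posterior mean is a precision-weighted average: μ_n = (τ₀μ₀ + τ_data·x̄)/(τ₀+τ_data), with τ₀=1/σ₀² and τ_data=n/σ².
Here τ₀ = 1/86.7 = 0.011534 and τ_data = 14/27.4 = 0.510949, so τ_n = 0.522483.
Rearranging for μ₀: μ₀ = (μ_n·τ_n − τ_data·x̄)/τ₀ = (-10.7828·0.522483 − 0.510949·-11.2) / 0.011534 = 0.088799/0.011534 ≈ 7.7.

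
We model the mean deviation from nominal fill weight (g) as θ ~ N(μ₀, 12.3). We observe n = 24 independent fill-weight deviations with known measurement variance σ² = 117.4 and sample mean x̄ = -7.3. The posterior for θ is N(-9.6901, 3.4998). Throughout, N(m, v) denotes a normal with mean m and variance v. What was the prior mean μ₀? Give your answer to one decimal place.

μ₀ = -15.7

With known observation variance, the Normal–Normal posterior has precision τ_n = τ₀ + n/σ² and mean μ_n = (τ₀μ₀ + (n/σ²)x̄)/τ_n.
Here τ₀ = 1/12.3 = 0.081301 and τ_data = 24/117.4 = 0.204429, so τ_n = 0.285730.
Rearranging for μ₀: μ₀ = (μ_n·τ_n − τ_data·x̄)/τ₀ = (-9.6901·0.285730 − 0.204429·-7.3) / 0.081301 = -1.276421/0.081301 ≈ -15.7.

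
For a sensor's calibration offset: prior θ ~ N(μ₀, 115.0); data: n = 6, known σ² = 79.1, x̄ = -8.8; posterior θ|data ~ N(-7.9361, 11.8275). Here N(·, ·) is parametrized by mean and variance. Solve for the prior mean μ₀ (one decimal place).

μ₀ = -0.4

The posterior mean is a precision-weighted average: μ_n = (τ₀μ₀ + τ_data·x̄)/(τ₀+τ_data), with τ₀=1/σ₀² and τ_data=n/σ².
Here τ₀ = 1/115.0 = 0.008696 and τ_data = 6/79.1 = 0.075853, so τ_n = 0.084549.
Rearranging for μ₀: μ₀ = (μ_n·τ_n − τ_data·x̄)/τ₀ = (-7.9361·0.084549 − 0.075853·-8.8) / 0.008696 = -0.003483/0.008696 ≈ -0.4.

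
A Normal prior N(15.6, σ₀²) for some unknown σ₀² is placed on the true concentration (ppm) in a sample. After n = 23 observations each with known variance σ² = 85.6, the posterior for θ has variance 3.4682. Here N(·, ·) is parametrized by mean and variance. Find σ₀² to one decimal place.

σ₀² = 50.9

For the Normal–Normal model with known σ², precisions add: τ_n = τ₀ + n/σ².
So 1/σ₀² = 1/3.4682 − 23/85.6 = 0.288334 − 0.268692 = 0.019642.
Hence σ₀² = 1/0.019642 ≈ 50.9.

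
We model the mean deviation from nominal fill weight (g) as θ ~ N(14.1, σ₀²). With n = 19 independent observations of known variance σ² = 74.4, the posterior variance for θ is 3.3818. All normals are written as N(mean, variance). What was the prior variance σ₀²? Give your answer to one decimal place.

σ₀² = 24.8

For the Normal–Normal model with known σ², precisions add: τ_n = τ₀ + n/σ².
So 1/σ₀² = 1/3.3818 − 19/74.4 = 0.295701 − 0.255376 = 0.040325.
Hence σ₀² = 1/0.040325 ≈ 24.8.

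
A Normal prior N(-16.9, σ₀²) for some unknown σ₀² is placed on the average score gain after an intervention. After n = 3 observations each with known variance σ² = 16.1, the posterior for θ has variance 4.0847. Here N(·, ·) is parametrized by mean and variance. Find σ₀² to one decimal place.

σ₀² = 17.1

For the Normal–Normal model with known σ², precisions add: τ_n = τ₀ + n/σ².
So 1/σ₀² = 1/4.0847 − 3/16.1 = 0.244816 − 0.186335 = 0.058481.
Hence σ₀² = 1/0.058481 ≈ 17.1.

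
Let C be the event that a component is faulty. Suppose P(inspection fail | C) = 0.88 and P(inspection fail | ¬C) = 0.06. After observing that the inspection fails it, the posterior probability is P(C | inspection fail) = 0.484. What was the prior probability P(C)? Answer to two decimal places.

P(C) = 0.06

In odds form, posterior odds = prior odds × likelihood ratio, so prior odds = posterior odds ÷ LR.
Posterior odds = 0.484/(1−0.484) = 0.9380. LR = 0.88/0.06 = 14.6667.
Prior odds = 0.9380/14.6667 = 0.0640, so P(C) = 0.0640/(1+0.0640) ≈ 0.06.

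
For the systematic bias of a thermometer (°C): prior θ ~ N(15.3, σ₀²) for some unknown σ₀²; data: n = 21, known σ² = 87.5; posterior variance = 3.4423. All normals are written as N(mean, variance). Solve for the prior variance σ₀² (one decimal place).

σ₀² = 19.8

Posterior precision equals prior precision plus data precision: 1/σ_n² = 1/σ₀² + n/σ².
So 1/σ₀² = 1/3.4423 − 21/87.5 = 0.290503 − 0.240000 = 0.050503.
Hence σ₀² = 1/0.050503 ≈ 19.8.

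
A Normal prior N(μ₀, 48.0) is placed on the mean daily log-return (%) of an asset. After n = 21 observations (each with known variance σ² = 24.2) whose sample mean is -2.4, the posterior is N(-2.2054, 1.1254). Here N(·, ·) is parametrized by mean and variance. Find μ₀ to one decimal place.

μ₀ = 5.9

With known observation variance, the Normal–Normal posterior has precision τ_n = τ₀ + n/σ² and mean μ_n = (τ₀μ₀ + (n/σ²)x̄)/τ_n.
Here τ₀ = 1/48.0 = 0.020833 and τ_data = 21/24.2 = 0.867769, so τ_n = 0.888602.
Rearranging for μ₀: μ₀ = (μ_n·τ_n − τ_data·x̄)/τ₀ = (-2.2054·0.888602 − 0.867769·-2.4) / 0.020833 = 0.122923/0.020833 ≈ 5.9.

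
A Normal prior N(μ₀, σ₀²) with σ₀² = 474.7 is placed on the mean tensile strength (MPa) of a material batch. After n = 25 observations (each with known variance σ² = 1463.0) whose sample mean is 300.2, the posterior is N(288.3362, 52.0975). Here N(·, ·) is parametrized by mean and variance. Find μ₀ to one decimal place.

With known observation variance, the Normal–Normal posterior has precision τ_n = τ₀ + n/σ² and mean μ_n = (τ₀μ₀ + (n/σ²)x̄)/τ_n.
Here τ₀ = 1/474.7 = 0.002107 and τ_data = 25/1463.0 = 0.017088, so τ_n = 0.019195.
Rearranging for μ₀: μ₀ = (μ_n·τ_n − τ_data·x̄)/τ₀ = (288.3362·0.019195 − 0.017088·300.2) / 0.002107 = 0.404796/0.002107 ≈ 192.1.

μ₀ = 192.1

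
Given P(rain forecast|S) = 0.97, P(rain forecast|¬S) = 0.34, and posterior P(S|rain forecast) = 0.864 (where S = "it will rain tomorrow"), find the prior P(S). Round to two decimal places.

Bayes' rule in odds form gives O(S|E) = O(S)·[P(E|S)/P(E|¬S)], hence O(S) = O(S|E)/LR.
Posterior odds = 0.864/(1−0.864) = 6.3529. LR = 0.97/0.34 = 2.8529.
Prior odds = 6.3529/2.8529 = 2.2268, so P(S) = 2.2268/(1+2.2268) ≈ 0.69.

P(S) = 0.69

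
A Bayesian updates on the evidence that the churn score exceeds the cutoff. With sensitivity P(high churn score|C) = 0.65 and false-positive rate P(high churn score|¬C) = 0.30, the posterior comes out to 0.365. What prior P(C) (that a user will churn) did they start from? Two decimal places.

P(C) = 0.21

In odds form, posterior odds = prior odds × likelihood ratio, so prior odds = posterior odds ÷ LR.
Posterior odds = 0.365/(1−0.365) = 0.5748. LR = 0.65/0.30 = 2.1667.
Prior odds = 0.5748/2.1667 = 0.2653, so P(C) = 0.2653/(1+0.2653) ≈ 0.21.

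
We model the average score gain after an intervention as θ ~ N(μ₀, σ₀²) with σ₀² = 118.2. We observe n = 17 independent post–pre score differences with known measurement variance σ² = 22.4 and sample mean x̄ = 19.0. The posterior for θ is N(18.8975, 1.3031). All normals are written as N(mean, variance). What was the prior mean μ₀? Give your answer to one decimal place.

μ₀ = 9.7

The posterior mean is a precision-weighted average: μ_n = (τ₀μ₀ + τ_data·x̄)/(τ₀+τ_data), with τ₀=1/σ₀² and τ_data=n/σ².
Here τ₀ = 1/118.2 = 0.008460 and τ_data = 17/22.4 = 0.758929, so τ_n = 0.767389.
Rearranging for μ₀: μ₀ = (μ_n·τ_n − τ_data·x̄)/τ₀ = (18.8975·0.767389 − 0.758929·19.0) / 0.008460 = 0.082083/0.008460 ≈ 9.7.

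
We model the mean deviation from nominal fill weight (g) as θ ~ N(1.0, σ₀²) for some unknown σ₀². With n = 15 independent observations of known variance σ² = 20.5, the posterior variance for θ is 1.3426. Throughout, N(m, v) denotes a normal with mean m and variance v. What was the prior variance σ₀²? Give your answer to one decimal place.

Posterior precision equals prior precision plus data precision: 1/σ_n² = 1/σ₀² + n/σ².
So 1/σ₀² = 1/1.3426 − 15/20.5 = 0.744823 − 0.731707 = 0.013116.
Hence σ₀² = 1/0.013116 ≈ 76.2.

σ₀² = 76.2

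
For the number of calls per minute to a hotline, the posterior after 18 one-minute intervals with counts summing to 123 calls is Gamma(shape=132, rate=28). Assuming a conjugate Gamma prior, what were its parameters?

Gamma(shape=9, rate=10)

A Gamma(α, β) prior (rate parametrization) on a Poisson rate with n observations summing to S gives posterior Gamma(α+S, β+n).
So α = 132 − 123 = 9 and β = 28 − 18 = 10.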